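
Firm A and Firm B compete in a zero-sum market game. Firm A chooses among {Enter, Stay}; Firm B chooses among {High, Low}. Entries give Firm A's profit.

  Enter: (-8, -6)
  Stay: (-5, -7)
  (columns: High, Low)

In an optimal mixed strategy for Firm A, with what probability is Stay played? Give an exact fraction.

1/2

Row minima: Enter → -8, Stay → -7; maximin = -7.
Column maxima: High → -5, Low → -6; minimax = -6.
-7 ≠ -6, so there is no saddle point; optimal play is mixed.
Let Firm A play Enter with probability p. Expected payoff against High: (-8)p + (-5)(1−p) = −3p − 5; against Low: (-6)p + (-7)(1−p) = p − 7.
Setting these equal: −3p − 5 = p − 7 ⇒ −4p = -2 ⇒ p = 1/2, and the value is (-3)·(1/2) − 5 = -13/2.
For Firm B: with q = P(High), equating Enter's and Stay's payoffs gives −2q − 6 = 2q − 7 ⇒ q = 1/4.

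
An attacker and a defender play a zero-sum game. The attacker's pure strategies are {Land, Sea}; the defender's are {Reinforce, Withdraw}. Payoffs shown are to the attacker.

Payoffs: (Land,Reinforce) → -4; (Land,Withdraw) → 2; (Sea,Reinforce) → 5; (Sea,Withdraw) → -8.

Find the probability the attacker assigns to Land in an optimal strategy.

Row minima: Land → -4, Sea → -8; maximin = -4.
Column maxima: Reinforce → 5, Withdraw → 2; minimax = 2.
-4 ≠ 2, so there is no saddle point; optimal play is mixed.
Let the attacker play Land with probability p. Expected payoff against Reinforce: (-4)p + 5(1−p) = −9p + 5; against Withdraw: 2p + (-8)(1−p) = 10p − 8.
Setting these equal: −9p + 5 = 10p − 8 ⇒ −19p = -13 ⇒ p = 13/19, and the value is (-9)·(13/19) + 5 = -22/19.
For the defender: with q = P(Reinforce), equating Land's and Sea's payoffs gives −6q + 2 = 13q − 8 ⇒ q = 10/19.

13/19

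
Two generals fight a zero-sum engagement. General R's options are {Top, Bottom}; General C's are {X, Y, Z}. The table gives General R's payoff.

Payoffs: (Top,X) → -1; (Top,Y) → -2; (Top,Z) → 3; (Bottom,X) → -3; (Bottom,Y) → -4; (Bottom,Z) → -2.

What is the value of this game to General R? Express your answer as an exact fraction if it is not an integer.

-2

Row minima: Top → -2, Bottom → -4; maximin = -2.
Column maxima: X → -1, Y → -2, Z → 3; minimax = -2.
Since maximin = minimax = -2, there is a saddle point and the value is -2.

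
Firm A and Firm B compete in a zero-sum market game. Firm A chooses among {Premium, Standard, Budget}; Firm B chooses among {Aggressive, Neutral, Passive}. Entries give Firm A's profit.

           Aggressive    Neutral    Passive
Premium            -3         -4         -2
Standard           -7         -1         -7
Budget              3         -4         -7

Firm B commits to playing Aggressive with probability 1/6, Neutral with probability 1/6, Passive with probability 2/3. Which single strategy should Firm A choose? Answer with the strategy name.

Expected payoff of Premium: (1/6)·(-3) + (1/6)·(-4) + (2/3)·(-2) = -5/2.
Expected payoff of Standard: (1/6)·(-7) + (1/6)·(-1) + (2/3)·(-7) = -6.
Expected payoff of Budget: (1/6)·3 + (1/6)·(-4) + (2/3)·(-7) = -29/6.
The largest is -5/2, so Firm A's best response is Premium.

Premium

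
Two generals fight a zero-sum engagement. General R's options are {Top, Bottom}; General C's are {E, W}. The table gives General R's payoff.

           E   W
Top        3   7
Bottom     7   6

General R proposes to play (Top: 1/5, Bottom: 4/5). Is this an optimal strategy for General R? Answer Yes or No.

Against E this mix gives (1/5)·3 + (4/5)·7 = 31/5.
Against W this mix gives (1/5)·7 + (4/5)·6 = 31/5.
All of General C's active replies (E, W) yield 31/5, and no column does worse for General R. The mix makes General C indifferent and guarantees 31/5, so it is optimal.

Yes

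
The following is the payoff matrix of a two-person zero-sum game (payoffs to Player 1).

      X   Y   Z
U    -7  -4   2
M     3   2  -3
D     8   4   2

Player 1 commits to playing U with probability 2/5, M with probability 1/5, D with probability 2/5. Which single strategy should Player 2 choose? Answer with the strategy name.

If Player 2 plays X, Player 1's expected payoff is (2/5)·(-7) + (1/5)·3 + (2/5)·8 = 1.
If Player 2 plays Y, Player 1's expected payoff is (2/5)·(-4) + (1/5)·2 + (2/5)·4 = 2/5.
If Player 2 plays Z, Player 1's expected payoff is (2/5)·2 + (1/5)·(-3) + (2/5)·2 = 1.
Player 2 minimizes Player 1's payoff; the smallest is 2/5, so the best response is Y.

Y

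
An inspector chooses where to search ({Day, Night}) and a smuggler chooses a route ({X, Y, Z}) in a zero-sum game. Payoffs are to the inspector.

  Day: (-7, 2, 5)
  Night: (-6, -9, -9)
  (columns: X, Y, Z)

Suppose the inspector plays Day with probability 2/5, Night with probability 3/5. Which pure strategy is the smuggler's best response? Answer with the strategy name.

If the smuggler plays X, the inspector's expected payoff is (2/5)·(-7) + (3/5)·(-6) = -32/5.
If the smuggler plays Y, the inspector's expected payoff is (2/5)·2 + (3/5)·(-9) = -23/5.
If the smuggler plays Z, the inspector's expected payoff is (2/5)·5 + (3/5)·(-9) = -17/5.
The smuggler minimizes the inspector's payoff; the smallest is -32/5, so the best response is X.

X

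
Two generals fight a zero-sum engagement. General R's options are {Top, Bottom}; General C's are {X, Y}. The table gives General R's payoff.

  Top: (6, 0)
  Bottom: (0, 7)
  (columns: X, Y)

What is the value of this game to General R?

42/13

Row minima: Top → 0, Bottom → 0; maximin = 0.
Column maxima: X → 6, Y → 7; minimax = 6.
0 ≠ 6, so there is no saddle point; optimal play is mixed.
Let General R play Top with probability p. Expected payoff against X: 6p + 0(1−p) = 6p; against Y: 0p + 7(1−p) = −7p + 7.
Setting these equal: 6p = −7p + 7 ⇒ 13p = 7 ⇒ p = 7/13, and the value is (6)·(7/13) = 42/13.
For General C: with q = P(X), equating Top's and Bottom's payoffs gives 6q = −7q + 7 ⇒ q = 7/13.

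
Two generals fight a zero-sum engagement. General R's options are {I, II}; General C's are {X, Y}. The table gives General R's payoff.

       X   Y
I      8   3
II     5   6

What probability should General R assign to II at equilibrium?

Row minima: I → 3, II → 5; maximin = 5.
Column maxima: X → 8, Y → 6; minimax = 6.
5 ≠ 6, so there is no saddle point; optimal play is mixed.
Let General R play I with probability p. Expected payoff against X: 8p + 5(1−p) = 3p + 5; against Y: 3p + 6(1−p) = −3p + 6.
Setting these equal: 3p + 5 = −3p + 6 ⇒ 6p = 1 ⇒ p = 1/6, and the value is (3)·(1/6) + 5 = 11/2.
For General C: with q = P(X), equating I's and II's payoffs gives 5q + 3 = −q + 6 ⇒ q = 1/2.

5/6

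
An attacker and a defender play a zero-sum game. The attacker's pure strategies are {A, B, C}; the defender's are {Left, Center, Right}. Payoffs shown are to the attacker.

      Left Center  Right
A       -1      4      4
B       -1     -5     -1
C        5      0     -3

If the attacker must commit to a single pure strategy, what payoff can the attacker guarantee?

Row minima: A → -1, B → -5, C → -3.
The best of these is -1.

-1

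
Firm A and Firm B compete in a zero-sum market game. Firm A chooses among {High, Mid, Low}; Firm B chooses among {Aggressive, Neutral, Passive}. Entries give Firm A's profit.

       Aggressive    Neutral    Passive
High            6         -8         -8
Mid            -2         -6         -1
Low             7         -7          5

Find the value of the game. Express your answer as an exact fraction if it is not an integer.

Row minima: High → -8, Mid → -6, Low → -7; maximin = -6.
Column maxima: Aggressive → 7, Neutral → -6, Passive → 5; minimax = -6.
Since maximin = minimax = -6, there is a saddle point and the value is -6.

-6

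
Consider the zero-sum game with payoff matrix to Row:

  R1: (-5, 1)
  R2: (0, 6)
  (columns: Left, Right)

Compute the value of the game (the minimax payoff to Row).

Row minima: R1 → -5, R2 → 0; maximin = 0.
Column maxima: Left → 0, Right → 6; minimax = 0.
Since maximin = minimax = 0, there is a saddle point and the value is 0.

0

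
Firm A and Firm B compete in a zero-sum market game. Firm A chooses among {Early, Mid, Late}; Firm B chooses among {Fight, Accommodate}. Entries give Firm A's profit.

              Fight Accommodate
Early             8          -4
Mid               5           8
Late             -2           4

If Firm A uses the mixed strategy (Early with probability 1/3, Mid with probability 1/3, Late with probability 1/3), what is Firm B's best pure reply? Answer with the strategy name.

If Firm B plays Fight, Firm A's expected payoff is (1/3)·8 + (1/3)·5 + (1/3)·(-2) = 11/3.
If Firm B plays Accommodate, Firm A's expected payoff is (1/3)·(-4) + (1/3)·8 + (1/3)·4 = 8/3.
Firm B minimizes Firm A's payoff; the smallest is 8/3, so the best response is Accommodate.

Accommodate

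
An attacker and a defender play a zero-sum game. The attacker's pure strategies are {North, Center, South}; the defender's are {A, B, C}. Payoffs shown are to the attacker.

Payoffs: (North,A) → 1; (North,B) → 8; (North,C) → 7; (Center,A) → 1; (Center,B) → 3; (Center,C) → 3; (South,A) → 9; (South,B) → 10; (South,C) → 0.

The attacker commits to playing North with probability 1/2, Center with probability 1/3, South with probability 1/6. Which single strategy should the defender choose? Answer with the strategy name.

If the defender plays A, the attacker's expected payoff is (1/2)·1 + (1/3)·1 + (1/6)·9 = 7/3.
If the defender plays B, the attacker's expected payoff is (1/2)·8 + (1/3)·3 + (1/6)·10 = 20/3.
If the defender plays C, the attacker's expected payoff is (1/2)·7 + (1/3)·3 + (1/6)·0 = 9/2.
The defender minimizes the attacker's payoff; the smallest is 7/3, so the best response is A.

A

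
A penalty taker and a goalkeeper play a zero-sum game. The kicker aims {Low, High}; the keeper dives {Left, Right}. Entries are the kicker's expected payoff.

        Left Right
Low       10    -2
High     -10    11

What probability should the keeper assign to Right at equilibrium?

20/33

Row minima: Low → -2, High → -10; maximin = -2.
Column maxima: Left → 10, Right → 11; minimax = 10.
-2 ≠ 10, so there is no saddle point; optimal play is mixed.
Let the kicker play Low with probability p. Expected payoff against Left: 10p + (-10)(1−p) = 20p − 10; against Right: (-2)p + 11(1−p) = −13p + 11.
Setting these equal: 20p − 10 = −13p + 11 ⇒ 33p = 21 ⇒ p = 7/11, and the value is (20)·(7/11) − 10 = 30/11.
For the keeper: with q = P(Left), equating Low's and High's payoffs gives 12q − 2 = −21q + 11 ⇒ q = 13/33.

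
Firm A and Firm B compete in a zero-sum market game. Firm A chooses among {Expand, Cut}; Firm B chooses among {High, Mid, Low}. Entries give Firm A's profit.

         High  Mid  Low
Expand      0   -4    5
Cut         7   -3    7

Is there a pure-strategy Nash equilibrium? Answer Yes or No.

Row minima: Expand → -4, Cut → -3; maximin = -3.
Column maxima: High → 7, Mid → -3, Low → 7; minimax = -3.
maximin = minimax = -3, so a saddle point exists.

Yes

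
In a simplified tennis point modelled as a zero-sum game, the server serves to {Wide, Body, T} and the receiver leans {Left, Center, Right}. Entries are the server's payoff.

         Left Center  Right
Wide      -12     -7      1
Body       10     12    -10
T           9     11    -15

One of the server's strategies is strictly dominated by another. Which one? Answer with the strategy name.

Body gives a strictly higher payoff than T against every column: 10 > 9, 12 > 11, -10 > -15.
So T is strictly dominated and the server never plays it.

T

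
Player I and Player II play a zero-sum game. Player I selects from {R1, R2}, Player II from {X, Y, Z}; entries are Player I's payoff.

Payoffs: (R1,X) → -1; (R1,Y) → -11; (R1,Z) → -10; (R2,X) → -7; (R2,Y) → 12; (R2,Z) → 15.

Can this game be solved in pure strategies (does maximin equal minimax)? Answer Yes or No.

No

Row minima: R1 → -11, R2 → -7; maximin = -7.
Column maxima: X → -1, Y → 12, Z → 15; minimax = -1.
-7 ≠ -1, so no pure-strategy equilibrium exists.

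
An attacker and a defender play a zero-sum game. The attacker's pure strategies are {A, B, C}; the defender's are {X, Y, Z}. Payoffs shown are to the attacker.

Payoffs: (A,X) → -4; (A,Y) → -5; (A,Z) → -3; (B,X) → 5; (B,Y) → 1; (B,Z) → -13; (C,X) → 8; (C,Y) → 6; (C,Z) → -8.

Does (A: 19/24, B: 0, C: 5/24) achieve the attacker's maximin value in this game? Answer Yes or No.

Against X this mix gives (19/24)·(-4) + (5/24)·8 = -3/2.
Against Y this mix gives (19/24)·(-5) + (5/24)·6 = -65/24.
Against Z this mix gives (19/24)·(-3) + (5/24)·(-8) = -97/24.
The defender will play Z, holding the attacker to -97/24. Shifting weight toward the row that does better against Z would raise this floor (the equalizing mix achieves -29/8 against both Z and Y), so the proposed strategy is not optimal.

No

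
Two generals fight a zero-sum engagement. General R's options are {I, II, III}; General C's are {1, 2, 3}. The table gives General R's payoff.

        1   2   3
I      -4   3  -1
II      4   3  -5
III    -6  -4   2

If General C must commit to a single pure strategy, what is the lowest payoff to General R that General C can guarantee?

Column maxima: 1 → 4, 2 → 3, 3 → 2.
The smallest of these is 2.

2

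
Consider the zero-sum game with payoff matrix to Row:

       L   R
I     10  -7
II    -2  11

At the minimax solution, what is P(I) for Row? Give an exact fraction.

13/30

Row minima: I → -7, II → -2; maximin = -2.
Column maxima: L → 10, R → 11; minimax = 10.
-2 ≠ 10, so there is no saddle point; optimal play is mixed.
Let Row play I with probability p. Expected payoff against L: 10p + (-2)(1−p) = 12p − 2; against R: (-7)p + 11(1−p) = −18p + 11.
Setting these equal: 12p − 2 = −18p + 11 ⇒ 30p = 13 ⇒ p = 13/30, and the value is (12)·(13/30) − 2 = 16/5.
For Column: with q = P(L), equating I's and II's payoffs gives 17q − 7 = −13q + 11 ⇒ q = 3/5.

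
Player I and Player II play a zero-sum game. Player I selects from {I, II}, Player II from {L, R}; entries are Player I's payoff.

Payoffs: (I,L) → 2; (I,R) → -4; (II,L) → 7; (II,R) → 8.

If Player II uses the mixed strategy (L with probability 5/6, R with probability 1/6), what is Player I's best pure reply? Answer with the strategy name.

Expected payoff of I: (5/6)·2 + (1/6)·(-4) = 1.
Expected payoff of II: (5/6)·7 + (1/6)·8 = 43/6.
The largest is 43/6, so Player I's best response is II.

II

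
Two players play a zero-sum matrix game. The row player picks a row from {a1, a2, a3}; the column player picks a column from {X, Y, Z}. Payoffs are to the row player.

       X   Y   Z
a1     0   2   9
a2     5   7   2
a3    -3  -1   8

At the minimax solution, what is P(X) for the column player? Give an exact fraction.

Row minima: a1 → 0, a2 → 2, a3 → -3; maximin = 2.
Column maxima: X → 5, Y → 7, Z → 9; minimax = 5.
2 ≠ 5, so there is no saddle point; optimal play is mixed.
a3 is strictly dominated by a1, so the row player never plays it.
Y is strictly dominated by X (it gives the row player strictly more in every row), so the column player never plays it.
On the remaining 2×2 (a1, a2 vs X, Z):
Let the row player play a1 with probability p. Expected payoff against X: 0p + 5(1−p) = −5p + 5; against Z: 9p + 2(1−p) = 7p + 2.
Setting these equal: −5p + 5 = 7p + 2 ⇒ −12p = -3 ⇒ p = 1/4, and the value is (-5)·(1/4) + 5 = 15/4.
For the column player: with q = P(X), equating a1's and a2's payoffs gives −9q + 9 = 3q + 2 ⇒ q = 7/12.

7/12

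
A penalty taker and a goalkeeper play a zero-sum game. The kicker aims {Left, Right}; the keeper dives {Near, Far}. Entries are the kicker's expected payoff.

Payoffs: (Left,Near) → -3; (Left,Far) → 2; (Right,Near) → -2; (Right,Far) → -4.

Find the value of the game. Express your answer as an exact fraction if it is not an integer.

-16/7

Row minima: Left → -3, Right → -4; maximin = -3.
Column maxima: Near → -2, Far → 2; minimax = -2.
-3 ≠ -2, so there is no saddle point; optimal play is mixed.
Let the kicker play Left with probability p. Expected payoff against Near: (-3)p + (-2)(1−p) = −p − 2; against Far: 2p + (-4)(1−p) = 6p − 4.
Setting these equal: −p − 2 = 6p − 4 ⇒ −7p = -2 ⇒ p = 2/7, and the value is (-1)·(2/7) − 2 = -16/7.
For the keeper: with q = P(Near), equating Left's and Right's payoffs gives −5q + 2 = 2q − 4 ⇒ q = 6/7.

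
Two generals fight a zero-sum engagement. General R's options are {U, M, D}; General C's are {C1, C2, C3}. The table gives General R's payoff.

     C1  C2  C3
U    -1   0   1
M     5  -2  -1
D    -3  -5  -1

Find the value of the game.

Row minima: U → -1, M → -2, D → -5; maximin = -1.
Column maxima: C1 → 5, C2 → 0, C3 → 1; minimax = 0.
-1 ≠ 0, so there is no saddle point; optimal play is mixed.
D is strictly dominated by U, so General R never plays it.
C3 is strictly dominated by C2 (it gives General R strictly more in every row), so General C never plays it.
On the remaining 2×2 (U, M vs C1, C2):
Let General R play U with probability p. Expected payoff against C1: (-1)p + 5(1−p) = −6p + 5; against C2: 0p + (-2)(1−p) = 2p − 2.
Setting these equal: −6p + 5 = 2p − 2 ⇒ −8p = -7 ⇒ p = 7/8, and the value is (-6)·(7/8) + 5 = -1/4.
For General C: with q = P(C1), equating U's and M's payoffs gives −q = 7q − 2 ⇒ q = 1/4.

-1/4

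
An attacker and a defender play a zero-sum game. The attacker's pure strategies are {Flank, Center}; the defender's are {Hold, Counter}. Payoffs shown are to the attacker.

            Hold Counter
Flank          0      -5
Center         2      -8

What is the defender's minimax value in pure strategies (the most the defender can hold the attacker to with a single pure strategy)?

Column maxima: Hold → 2, Counter → -5.
The smallest of these is -5.

-5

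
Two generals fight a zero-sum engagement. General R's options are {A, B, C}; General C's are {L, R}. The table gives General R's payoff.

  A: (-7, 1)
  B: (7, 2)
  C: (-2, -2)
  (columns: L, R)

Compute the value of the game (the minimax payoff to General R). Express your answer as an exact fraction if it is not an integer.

2

Row minima: A → -7, B → 2, C → -2; maximin = 2.
Column maxima: L → 7, R → 2; minimax = 2.
Since maximin = minimax = 2, there is a saddle point and the value is 2.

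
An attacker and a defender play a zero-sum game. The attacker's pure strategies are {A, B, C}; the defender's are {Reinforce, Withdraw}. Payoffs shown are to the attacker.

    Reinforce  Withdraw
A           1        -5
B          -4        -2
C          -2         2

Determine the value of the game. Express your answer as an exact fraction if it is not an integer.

Row minima: A → -5, B → -4, C → -2; maximin = -2.
Column maxima: Reinforce → 1, Withdraw → 2; minimax = 1.
-2 ≠ 1, so there is no saddle point; optimal play is mixed.
B is strictly dominated by C, so the attacker never plays it.
On the remaining 2×2 (A, C vs Reinforce, Withdraw):
Let the attacker play A with probability p. Expected payoff against Reinforce: 1p + (-2)(1−p) = 3p − 2; against Withdraw: (-5)p + 2(1−p) = −7p + 2.
Setting these equal: 3p − 2 = −7p + 2 ⇒ 10p = 4 ⇒ p = 2/5, and the value is (3)·(2/5) − 2 = -4/5.
For the defender: with q = P(Reinforce), equating A's and C's payoffs gives 6q − 5 = −4q + 2 ⇒ q = 7/10.

-4/5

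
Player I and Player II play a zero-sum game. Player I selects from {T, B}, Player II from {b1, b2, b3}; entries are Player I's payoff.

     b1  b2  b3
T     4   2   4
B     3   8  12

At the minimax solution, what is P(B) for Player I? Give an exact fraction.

2/7

Row minima: T → 2, B → 3; maximin = 3.
Column maxima: b1 → 4, b2 → 8, b3 → 12; minimax = 4.
3 ≠ 4, so there is no saddle point; optimal play is mixed.
b3 is strictly dominated by b2 (it gives Player I strictly more in every row), so Player II never plays it.
On the remaining 2×2 (T, B vs b1, b2):
Let Player I play T with probability p. Expected payoff against b1: 4p + 3(1−p) = p + 3; against b2: 2p + 8(1−p) = −6p + 8.
Setting these equal: p + 3 = −6p + 8 ⇒ 7p = 5 ⇒ p = 5/7, and the value is (1)·(5/7) + 3 = 26/7.
For Player II: with q = P(b1), equating T's and B's payoffs gives 2q + 2 = −5q + 8 ⇒ q = 6/7.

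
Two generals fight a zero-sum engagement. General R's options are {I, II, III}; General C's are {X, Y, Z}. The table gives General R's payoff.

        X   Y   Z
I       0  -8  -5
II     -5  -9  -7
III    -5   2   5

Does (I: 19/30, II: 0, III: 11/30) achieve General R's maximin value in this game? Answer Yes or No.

No

Against X this mix gives (19/30)·0 + (11/30)·(-5) = -11/6.
Against Y this mix gives (19/30)·(-8) + (11/30)·2 = -13/3.
Against Z this mix gives (19/30)·(-5) + (11/30)·5 = -4/3.
General C will play Y, holding General R to -13/3. Shifting weight toward the row that does better against Y would raise this floor (the equalizing mix achieves -8/3 against both Y and X), so the proposed strategy is not optimal.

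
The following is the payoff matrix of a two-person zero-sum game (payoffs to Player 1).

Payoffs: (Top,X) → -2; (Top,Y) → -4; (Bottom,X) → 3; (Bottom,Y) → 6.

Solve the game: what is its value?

3

Row minima: Top → -4, Bottom → 3; maximin = 3.
Column maxima: X → 3, Y → 6; minimax = 3.
Since maximin = minimax = 3, there is a saddle point and the value is 3.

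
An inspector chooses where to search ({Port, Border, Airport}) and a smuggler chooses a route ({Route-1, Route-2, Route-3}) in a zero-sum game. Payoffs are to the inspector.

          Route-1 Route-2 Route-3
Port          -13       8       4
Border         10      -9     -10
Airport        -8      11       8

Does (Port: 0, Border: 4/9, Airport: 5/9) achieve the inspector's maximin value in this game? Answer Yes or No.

Yes

Against Route-1 this mix gives (4/9)·10 + (5/9)·(-8) = 0.
Against Route-2 this mix gives (4/9)·(-9) + (5/9)·11 = 19/9.
Against Route-3 this mix gives (4/9)·(-10) + (5/9)·8 = 0.
All of the smuggler's active replies (Route-1, Route-3) yield 0, and no column does worse for the inspector. The mix makes the smuggler indifferent and guarantees 0, so it is optimal.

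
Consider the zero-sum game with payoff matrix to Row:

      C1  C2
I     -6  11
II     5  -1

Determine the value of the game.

49/23

Row minima: I → -6, II → -1; maximin = -1.
Column maxima: C1 → 5, C2 → 11; minimax = 5.
-1 ≠ 5, so there is no saddle point; optimal play is mixed.
Let Row play I with probability p. Expected payoff against C1: (-6)p + 5(1−p) = −11p + 5; against C2: 11p + (-1)(1−p) = 12p − 1.
Setting these equal: −11p + 5 = 12p − 1 ⇒ −23p = -6 ⇒ p = 6/23, and the value is (-11)·(6/23) + 5 = 49/23.
For Column: with q = P(C1), equating I's and II's payoffs gives −17q + 11 = 6q − 1 ⇒ q = 12/23.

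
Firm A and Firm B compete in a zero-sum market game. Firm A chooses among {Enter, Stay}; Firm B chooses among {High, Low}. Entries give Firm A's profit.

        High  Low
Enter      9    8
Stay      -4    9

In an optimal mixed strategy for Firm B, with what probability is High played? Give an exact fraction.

Row minima: Enter → 8, Stay → -4; maximin = 8.
Column maxima: High → 9, Low → 9; minimax = 9.
8 ≠ 9, so there is no saddle point; optimal play is mixed.
Let Firm A play Enter with probability p. Expected payoff against High: 9p + (-4)(1−p) = 13p − 4; against Low: 8p + 9(1−p) = −p + 9.
Setting these equal: 13p − 4 = −p + 9 ⇒ 14p = 13 ⇒ p = 13/14, and the value is (13)·(13/14) − 4 = 113/14.
For Firm B: with q = P(High), equating Enter's and Stay's payoffs gives q + 8 = −13q + 9 ⇒ q = 1/14.

1/14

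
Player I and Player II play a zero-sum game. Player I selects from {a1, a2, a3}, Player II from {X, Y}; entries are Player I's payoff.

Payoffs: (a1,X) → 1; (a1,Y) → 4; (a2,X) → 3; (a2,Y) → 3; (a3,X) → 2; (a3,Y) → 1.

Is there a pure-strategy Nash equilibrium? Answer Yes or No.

Yes

Row minima: a1 → 1, a2 → 3, a3 → 1; maximin = 3.
Column maxima: X → 3, Y → 4; minimax = 3.
maximin = minimax = 3, so a saddle point exists.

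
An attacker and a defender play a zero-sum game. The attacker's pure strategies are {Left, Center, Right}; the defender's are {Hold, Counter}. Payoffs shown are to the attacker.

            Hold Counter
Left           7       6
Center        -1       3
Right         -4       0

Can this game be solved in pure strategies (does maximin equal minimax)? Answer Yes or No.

Row minima: Left → 6, Center → -1, Right → -4; maximin = 6.
Column maxima: Hold → 7, Counter → 6; minimax = 6.
maximin = minimax = 6, so a saddle point exists.

Yes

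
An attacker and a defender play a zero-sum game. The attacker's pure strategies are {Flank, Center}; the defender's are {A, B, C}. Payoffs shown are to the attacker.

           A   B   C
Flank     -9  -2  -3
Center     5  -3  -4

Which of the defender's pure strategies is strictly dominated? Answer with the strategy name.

C holds the attacker's payoff strictly below B in every row: -3 < -2, -4 < -3.
So B is strictly dominated for the defender.

B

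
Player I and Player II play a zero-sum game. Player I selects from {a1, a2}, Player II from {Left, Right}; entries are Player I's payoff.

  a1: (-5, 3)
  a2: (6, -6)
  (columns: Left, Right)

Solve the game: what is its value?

Row minima: a1 → -5, a2 → -6; maximin = -5.
Column maxima: Left → 6, Right → 3; minimax = 3.
-5 ≠ 3, so there is no saddle point; optimal play is mixed.
Let Player I play a1 with probability p. Expected payoff against Left: (-5)p + 6(1−p) = −11p + 6; against Right: 3p + (-6)(1−p) = 9p − 6.
Setting these equal: −11p + 6 = 9p − 6 ⇒ −20p = -12 ⇒ p = 3/5, and the value is (-11)·(3/5) + 6 = -3/5.
For Player II: with q = P(Left), equating a1's and a2's payoffs gives −8q + 3 = 12q − 6 ⇒ q = 9/20.

-3/5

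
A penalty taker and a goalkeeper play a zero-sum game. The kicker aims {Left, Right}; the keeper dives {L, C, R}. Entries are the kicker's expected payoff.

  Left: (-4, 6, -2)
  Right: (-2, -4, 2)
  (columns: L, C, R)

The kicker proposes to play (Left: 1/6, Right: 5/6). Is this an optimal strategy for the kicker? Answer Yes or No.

Against L this mix gives (1/6)·(-4) + (5/6)·(-2) = -7/3.
Against C this mix gives (1/6)·6 + (5/6)·(-4) = -7/3.
Against R this mix gives (1/6)·(-2) + (5/6)·2 = 4/3.
All of the keeper's active replies (L, C) yield -7/3, and no column does worse for the kicker. The mix makes the keeper indifferent and guarantees -7/3, so it is optimal.

Yes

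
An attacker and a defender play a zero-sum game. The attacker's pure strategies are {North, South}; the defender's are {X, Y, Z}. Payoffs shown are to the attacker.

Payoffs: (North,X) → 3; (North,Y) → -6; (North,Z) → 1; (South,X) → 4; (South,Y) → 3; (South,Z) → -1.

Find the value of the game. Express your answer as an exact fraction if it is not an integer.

Row minima: North → -6, South → -1; maximin = -1.
Column maxima: X → 4, Y → 3, Z → 1; minimax = 1.
-1 ≠ 1, so there is no saddle point; optimal play is mixed.
X is strictly dominated by Y (it gives the attacker strictly more in every row), so the defender never plays it.
On the remaining 2×2 (North, South vs Y, Z):
Let the attacker play North with probability p. Expected payoff against Y: (-6)p + 3(1−p) = −9p + 3; against Z: 1p + (-1)(1−p) = 2p − 1.
Setting these equal: −9p + 3 = 2p − 1 ⇒ −11p = -4 ⇒ p = 4/11, and the value is (-9)·(4/11) + 3 = -3/11.
For the defender: with q = P(Y), equating North's and South's payoffs gives −7q + 1 = 4q − 1 ⇒ q = 2/11.

-3/11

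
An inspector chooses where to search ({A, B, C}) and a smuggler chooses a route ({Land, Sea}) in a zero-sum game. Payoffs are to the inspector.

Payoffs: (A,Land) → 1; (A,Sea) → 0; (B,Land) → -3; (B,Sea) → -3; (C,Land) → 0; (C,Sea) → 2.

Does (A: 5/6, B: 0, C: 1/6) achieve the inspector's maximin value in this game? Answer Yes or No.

No

Against Land this mix gives (5/6)·1 + (1/6)·0 = 5/6.
Against Sea this mix gives (5/6)·0 + (1/6)·2 = 1/3.
The smuggler will play Sea, holding the inspector to 1/3. Shifting weight toward the row that does better against Sea would raise this floor (the equalizing mix achieves 2/3 against both Sea and Land), so the proposed strategy is not optimal.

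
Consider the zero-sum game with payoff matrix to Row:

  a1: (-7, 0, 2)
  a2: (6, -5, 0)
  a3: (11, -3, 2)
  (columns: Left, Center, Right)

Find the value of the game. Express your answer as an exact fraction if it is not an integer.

Row minima: a1 → -7, a2 → -5, a3 → -3; maximin = -3.
Column maxima: Left → 11, Center → 0, Right → 2; minimax = 0.
-3 ≠ 0, so there is no saddle point; optimal play is mixed.
a2 is strictly dominated by a3, so Row never plays it.
Right is strictly dominated by Center (it gives Row strictly more in every row), so Column never plays it.
On the remaining 2×2 (a1, a3 vs Left, Center):
Let Row play a1 with probability p. Expected payoff against Left: (-7)p + 11(1−p) = −18p + 11; against Center: 0p + (-3)(1−p) = 3p − 3.
Setting these equal: −18p + 11 = 3p − 3 ⇒ −21p = -14 ⇒ p = 2/3, and the value is (-18)·(2/3) + 11 = -1.
For Column: with q = P(Left), equating a1's and a3's payoffs gives −7q = 14q − 3 ⇒ q = 1/7.

-1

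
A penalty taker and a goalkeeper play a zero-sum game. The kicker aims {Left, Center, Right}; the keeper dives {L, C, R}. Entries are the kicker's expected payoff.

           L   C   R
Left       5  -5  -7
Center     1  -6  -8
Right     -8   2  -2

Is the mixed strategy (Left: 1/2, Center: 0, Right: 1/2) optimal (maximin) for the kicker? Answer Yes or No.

No

Against L this mix gives (1/2)·5 + (1/2)·(-8) = -3/2.
Against C this mix gives (1/2)·(-5) + (1/2)·2 = -3/2.
Against R this mix gives (1/2)·(-7) + (1/2)·(-2) = -9/2.
The keeper will play R, holding the kicker to -9/2. Shifting weight toward the row that does better against R would raise this floor (the equalizing mix achieves -11/3 against both R and L), so the proposed strategy is not optimal.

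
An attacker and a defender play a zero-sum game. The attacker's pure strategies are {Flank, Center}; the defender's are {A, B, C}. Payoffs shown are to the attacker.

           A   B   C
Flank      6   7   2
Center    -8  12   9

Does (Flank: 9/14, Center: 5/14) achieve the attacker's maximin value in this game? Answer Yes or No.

Against A this mix gives (9/14)·6 + (5/14)·(-8) = 1.
Against B this mix gives (9/14)·7 + (5/14)·12 = 123/14.
Against C this mix gives (9/14)·2 + (5/14)·9 = 9/2.
The defender will play A, holding the attacker to 1. Shifting weight toward the row that does better against A would raise this floor (the equalizing mix achieves 10/3 against both A and C), so the proposed strategy is not optimal.

No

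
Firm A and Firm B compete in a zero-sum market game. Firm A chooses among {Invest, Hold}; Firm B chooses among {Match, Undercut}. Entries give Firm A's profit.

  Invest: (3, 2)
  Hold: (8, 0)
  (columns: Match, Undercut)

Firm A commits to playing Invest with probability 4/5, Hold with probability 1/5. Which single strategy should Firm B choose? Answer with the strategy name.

Undercut

If Firm B plays Match, Firm A's expected payoff is (4/5)·3 + (1/5)·8 = 4.
If Firm B plays Undercut, Firm A's expected payoff is (4/5)·2 + (1/5)·0 = 8/5.
Firm B minimizes Firm A's payoff; the smallest is 8/5, so the best response is Undercut.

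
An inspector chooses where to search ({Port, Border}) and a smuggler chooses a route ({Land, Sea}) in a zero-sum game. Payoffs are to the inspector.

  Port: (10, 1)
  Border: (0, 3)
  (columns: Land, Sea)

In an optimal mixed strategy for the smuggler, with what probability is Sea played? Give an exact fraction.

5/6

Row minima: Port → 1, Border → 0; maximin = 1.
Column maxima: Land → 10, Sea → 3; minimax = 3.
1 ≠ 3, so there is no saddle point; optimal play is mixed.
Let the inspector play Port with probability p. Expected payoff against Land: 10p + 0(1−p) = 10p; against Sea: 1p + 3(1−p) = −2p + 3.
Setting these equal: 10p = −2p + 3 ⇒ 12p = 3 ⇒ p = 1/4, and the value is (10)·(1/4) = 5/2.
For the smuggler: with q = P(Land), equating Port's and Border's payoffs gives 9q + 1 = −3q + 3 ⇒ q = 1/6.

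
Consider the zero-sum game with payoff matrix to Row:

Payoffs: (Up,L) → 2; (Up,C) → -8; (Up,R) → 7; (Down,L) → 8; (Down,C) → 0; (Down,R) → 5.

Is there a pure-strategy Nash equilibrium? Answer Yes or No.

Row minima: Up → -8, Down → 0; maximin = 0.
Column maxima: L → 8, C → 0, R → 7; minimax = 0.
maximin = minimax = 0, so a saddle point exists.

Yes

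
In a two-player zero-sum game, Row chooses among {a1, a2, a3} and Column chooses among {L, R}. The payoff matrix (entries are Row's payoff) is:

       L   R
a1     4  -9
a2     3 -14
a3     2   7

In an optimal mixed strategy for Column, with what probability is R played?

Row minima: a1 → -9, a2 → -14, a3 → 2; maximin = 2.
Column maxima: L → 4, R → 7; minimax = 4.
2 ≠ 4, so there is no saddle point; optimal play is mixed.
a2 is strictly dominated by a1, so Row never plays it.
On the remaining 2×2 (a1, a3 vs L, R):
Let Row play a1 with probability p. Expected payoff against L: 4p + 2(1−p) = 2p + 2; against R: (-9)p + 7(1−p) = −16p + 7.
Setting these equal: 2p + 2 = −16p + 7 ⇒ 18p = 5 ⇒ p = 5/18, and the value is (2)·(5/18) + 2 = 23/9.
For Column: with q = P(L), equating a1's and a3's payoffs gives 13q − 9 = −5q + 7 ⇒ q = 8/9.

1/9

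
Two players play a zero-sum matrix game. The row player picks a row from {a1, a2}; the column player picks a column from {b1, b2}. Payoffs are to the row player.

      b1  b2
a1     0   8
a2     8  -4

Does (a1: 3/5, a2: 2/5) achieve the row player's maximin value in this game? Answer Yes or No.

Against b1 this mix gives (3/5)·0 + (2/5)·8 = 16/5.
Against b2 this mix gives (3/5)·8 + (2/5)·(-4) = 16/5.
All of the column player's active replies (b1, b2) yield 16/5, and no column does worse for the row player. The mix makes the column player indifferent and guarantees 16/5, so it is optimal.

Yes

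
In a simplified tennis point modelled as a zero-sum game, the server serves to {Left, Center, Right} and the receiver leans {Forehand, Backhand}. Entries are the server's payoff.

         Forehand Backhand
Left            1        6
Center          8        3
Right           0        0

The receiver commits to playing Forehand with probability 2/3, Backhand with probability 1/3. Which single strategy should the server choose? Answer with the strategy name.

Center

Expected payoff of Left: (2/3)·1 + (1/3)·6 = 8/3.
Expected payoff of Center: (2/3)·8 + (1/3)·3 = 19/3.
Expected payoff of Right: (2/3)·0 + (1/3)·0 = 0.
The largest is 19/3, so the server's best response is Center.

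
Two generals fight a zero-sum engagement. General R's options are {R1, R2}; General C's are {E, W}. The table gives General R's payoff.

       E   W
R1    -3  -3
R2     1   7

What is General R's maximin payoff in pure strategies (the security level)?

1

Row minima: R1 → -3, R2 → 1.
The best of these is 1.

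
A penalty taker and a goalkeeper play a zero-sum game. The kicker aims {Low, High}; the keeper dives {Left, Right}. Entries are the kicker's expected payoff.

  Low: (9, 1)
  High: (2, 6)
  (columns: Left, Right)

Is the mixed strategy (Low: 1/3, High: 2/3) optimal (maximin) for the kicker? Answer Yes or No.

Against Left this mix gives (1/3)·9 + (2/3)·2 = 13/3.
Against Right this mix gives (1/3)·1 + (2/3)·6 = 13/3.
All of the keeper's active replies (Left, Right) yield 13/3, and no column does worse for the kicker. The mix makes the keeper indifferent and guarantees 13/3, so it is optimal.

Yes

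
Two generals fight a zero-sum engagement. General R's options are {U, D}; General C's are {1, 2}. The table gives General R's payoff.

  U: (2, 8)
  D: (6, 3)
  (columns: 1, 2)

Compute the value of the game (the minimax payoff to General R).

Row minima: U → 2, D → 3; maximin = 3.
Column maxima: 1 → 6, 2 → 8; minimax = 6.
3 ≠ 6, so there is no saddle point; optimal play is mixed.
Let General R play U with probability p. Expected payoff against 1: 2p + 6(1−p) = −4p + 6; against 2: 8p + 3(1−p) = 5p + 3.
Setting these equal: −4p + 6 = 5p + 3 ⇒ −9p = -3 ⇒ p = 1/3, and the value is (-4)·(1/3) + 6 = 14/3.
For General C: with q = P(1), equating U's and D's payoffs gives −6q + 8 = 3q + 3 ⇒ q = 5/9.

14/3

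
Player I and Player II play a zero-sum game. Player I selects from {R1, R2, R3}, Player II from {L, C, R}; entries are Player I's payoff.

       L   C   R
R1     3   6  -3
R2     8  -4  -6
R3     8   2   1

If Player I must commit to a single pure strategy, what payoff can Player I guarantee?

1

Row minima: R1 → -3, R2 → -6, R3 → 1.
The best of these is 1.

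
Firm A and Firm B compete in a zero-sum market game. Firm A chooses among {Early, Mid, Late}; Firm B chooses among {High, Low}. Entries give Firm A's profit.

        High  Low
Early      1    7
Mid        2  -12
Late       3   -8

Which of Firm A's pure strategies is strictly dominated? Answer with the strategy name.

Late gives a strictly higher payoff than Mid against every column: 3 > 2, -8 > -12.
So Mid is strictly dominated and Firm A never plays it.

Mid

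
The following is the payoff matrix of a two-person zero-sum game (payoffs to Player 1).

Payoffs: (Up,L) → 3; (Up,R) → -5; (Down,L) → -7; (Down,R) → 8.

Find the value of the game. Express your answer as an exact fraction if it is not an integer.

Row minima: Up → -5, Down → -7; maximin = -5.
Column maxima: L → 3, R → 8; minimax = 3.
-5 ≠ 3, so there is no saddle point; optimal play is mixed.
Let Player 1 play Up with probability p. Expected payoff against L: 3p + (-7)(1−p) = 10p − 7; against R: (-5)p + 8(1−p) = −13p + 8.
Setting these equal: 10p − 7 = −13p + 8 ⇒ 23p = 15 ⇒ p = 15/23, and the value is (10)·(15/23) − 7 = -11/23.
For Player 2: with q = P(L), equating Up's and Down's payoffs gives 8q − 5 = −15q + 8 ⇒ q = 13/23.

-11/23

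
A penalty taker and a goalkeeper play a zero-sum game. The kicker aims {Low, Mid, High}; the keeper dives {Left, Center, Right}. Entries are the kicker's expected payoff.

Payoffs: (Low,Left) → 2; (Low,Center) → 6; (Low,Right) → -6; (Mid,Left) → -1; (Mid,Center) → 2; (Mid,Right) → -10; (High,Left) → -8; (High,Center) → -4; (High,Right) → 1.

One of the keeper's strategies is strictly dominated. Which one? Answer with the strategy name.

Left holds the kicker's payoff strictly below Center in every row: 2 < 6, -1 < 2, -8 < -4.
So Center is strictly dominated for the keeper.

Center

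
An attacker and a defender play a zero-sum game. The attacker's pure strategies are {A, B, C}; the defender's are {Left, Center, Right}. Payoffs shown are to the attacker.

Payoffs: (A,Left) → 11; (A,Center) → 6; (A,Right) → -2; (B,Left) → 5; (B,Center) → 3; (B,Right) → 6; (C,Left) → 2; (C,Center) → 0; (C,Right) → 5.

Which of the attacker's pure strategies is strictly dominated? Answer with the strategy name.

B gives a strictly higher payoff than C against every column: 5 > 2, 3 > 0, 6 > 5.
So C is strictly dominated and the attacker never plays it.

C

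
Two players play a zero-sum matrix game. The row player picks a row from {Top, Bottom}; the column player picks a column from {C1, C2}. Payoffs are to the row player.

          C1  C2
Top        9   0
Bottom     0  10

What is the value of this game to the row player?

90/19

Row minima: Top → 0, Bottom → 0; maximin = 0.
Column maxima: C1 → 9, C2 → 10; minimax = 9.
0 ≠ 9, so there is no saddle point; optimal play is mixed.
Let the row player play Top with probability p. Expected payoff against C1: 9p + 0(1−p) = 9p; against C2: 0p + 10(1−p) = −10p + 10.
Setting these equal: 9p = −10p + 10 ⇒ 19p = 10 ⇒ p = 10/19, and the value is (9)·(10/19) = 90/19.
For the column player: with q = P(C1), equating Top's and Bottom's payoffs gives 9q = −10q + 10 ⇒ q = 10/19.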